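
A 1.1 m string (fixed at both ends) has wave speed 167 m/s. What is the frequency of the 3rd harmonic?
fₙ = nv/(2L) = 227.7 Hz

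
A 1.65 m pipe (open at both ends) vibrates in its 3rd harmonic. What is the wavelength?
λₙ = 2L/n = 1.1 m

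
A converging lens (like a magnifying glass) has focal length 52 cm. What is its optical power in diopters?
P = 1/f = 1.923 D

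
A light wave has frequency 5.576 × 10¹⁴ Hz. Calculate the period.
T = 1/f = 1.793 × 10⁻¹⁵ s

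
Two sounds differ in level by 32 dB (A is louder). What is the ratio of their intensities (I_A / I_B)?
I_A/I_B = 10^(Δβ/10) = 1585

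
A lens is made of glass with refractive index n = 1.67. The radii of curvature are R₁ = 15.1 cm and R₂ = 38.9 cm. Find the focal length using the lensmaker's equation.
1/f = (n − 1)(1/R₁ − 1/R₂) → f = 36.84 cm (converging lens)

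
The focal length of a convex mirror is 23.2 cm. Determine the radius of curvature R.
R = 2|f| = 46.4 cm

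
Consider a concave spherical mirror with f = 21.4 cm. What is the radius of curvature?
R = 2|f| = 42.8 cm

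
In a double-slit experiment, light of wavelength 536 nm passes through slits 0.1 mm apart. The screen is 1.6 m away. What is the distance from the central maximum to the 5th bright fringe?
y = mλL/d = 42.88 mm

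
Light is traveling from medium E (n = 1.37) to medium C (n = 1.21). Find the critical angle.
θc = arcsin(n₂/n₁) = 62.03°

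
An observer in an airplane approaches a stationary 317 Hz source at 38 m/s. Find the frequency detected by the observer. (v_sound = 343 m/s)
f_obs = f·(v + v_o)/v = 352.1 Hz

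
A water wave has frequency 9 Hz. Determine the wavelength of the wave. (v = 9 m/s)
λ = v/f = 1 m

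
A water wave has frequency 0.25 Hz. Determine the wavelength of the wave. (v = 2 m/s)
λ = v/f = 8 m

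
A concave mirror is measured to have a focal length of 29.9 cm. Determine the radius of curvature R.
R = 2|f| = 59.8 cm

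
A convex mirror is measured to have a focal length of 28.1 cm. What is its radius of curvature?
R = 2|f| = 56.2 cm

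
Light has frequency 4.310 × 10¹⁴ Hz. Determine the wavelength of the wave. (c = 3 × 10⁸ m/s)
λ = c/f = 696.1 nm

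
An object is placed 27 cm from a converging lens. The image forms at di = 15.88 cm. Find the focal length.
1/f = 1/do + 1/di → f = 9.999 cm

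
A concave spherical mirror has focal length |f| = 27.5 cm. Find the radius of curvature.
R = 2|f| = 55 cm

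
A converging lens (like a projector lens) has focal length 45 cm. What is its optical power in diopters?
P = 1/f = 2.222 D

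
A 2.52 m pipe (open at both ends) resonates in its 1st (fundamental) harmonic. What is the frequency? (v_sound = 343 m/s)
fₙ = nv/(2L) = 68.06 Hz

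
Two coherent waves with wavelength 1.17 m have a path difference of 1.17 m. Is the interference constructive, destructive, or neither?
constructive — path difference = 1λ, a whole number of wavelengths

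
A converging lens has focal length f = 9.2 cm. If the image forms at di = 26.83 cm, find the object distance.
1/do = 1/f − 1/di → do = 14 cm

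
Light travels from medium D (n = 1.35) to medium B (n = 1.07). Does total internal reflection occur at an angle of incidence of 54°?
θc = arcsin(n₂/n₁) = 52.43°; 54° > θc, so yes — total internal reflection.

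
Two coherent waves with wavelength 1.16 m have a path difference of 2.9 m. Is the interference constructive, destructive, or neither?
destructive — path difference = 2.5λ, an odd multiple of λ/2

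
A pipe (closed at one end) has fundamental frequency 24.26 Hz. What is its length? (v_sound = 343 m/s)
L = v/(4f₁) = 3.535 m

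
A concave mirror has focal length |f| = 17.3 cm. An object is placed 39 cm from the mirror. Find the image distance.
f = +17.3 cm (concave); 1/di = 1/f − 1/do → di = 31.09 cm (real image, in front of mirror)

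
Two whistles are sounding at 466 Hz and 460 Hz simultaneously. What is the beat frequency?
6 Hz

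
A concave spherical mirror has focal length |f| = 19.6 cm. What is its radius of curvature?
R = 2|f| = 39.2 cm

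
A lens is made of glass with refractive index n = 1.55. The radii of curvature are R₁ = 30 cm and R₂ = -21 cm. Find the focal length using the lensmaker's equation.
1/f = (n − 1)(1/R₁ − 1/R₂) → f = 22.46 cm (converging lens)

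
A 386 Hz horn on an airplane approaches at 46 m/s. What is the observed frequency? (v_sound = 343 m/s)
f_obs = f·v/(v − v_s) = 445.8 Hz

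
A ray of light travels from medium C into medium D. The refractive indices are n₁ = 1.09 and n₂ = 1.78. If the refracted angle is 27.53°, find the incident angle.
sin θ₁ = (n₂/n₁)·sin θ₂ → θ₁ = 49.01°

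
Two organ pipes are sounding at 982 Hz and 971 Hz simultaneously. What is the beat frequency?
11 Hz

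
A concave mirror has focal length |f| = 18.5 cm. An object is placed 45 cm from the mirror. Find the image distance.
f = +18.5 cm (concave); 1/di = 1/f − 1/do → di = 31.42 cm (real image, in front of mirror)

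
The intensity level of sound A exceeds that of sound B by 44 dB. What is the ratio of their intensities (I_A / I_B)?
I_A/I_B = 10^(Δβ/10) = 25120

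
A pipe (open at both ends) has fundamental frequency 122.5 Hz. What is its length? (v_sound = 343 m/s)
L = v/(2f₁) = 1.4 m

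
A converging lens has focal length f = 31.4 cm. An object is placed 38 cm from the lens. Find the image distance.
1/di = 1/f − 1/do → di = 180.8 cm (real image)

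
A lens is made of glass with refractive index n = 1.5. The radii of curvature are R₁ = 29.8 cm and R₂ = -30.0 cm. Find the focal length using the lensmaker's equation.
1/f = (n − 1)(1/R₁ − 1/R₂) → f = 29.9 cm (converging lens)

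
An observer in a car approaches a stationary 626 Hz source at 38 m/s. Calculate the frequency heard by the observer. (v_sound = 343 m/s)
f_obs = f·(v + v_o)/v = 695.4 Hz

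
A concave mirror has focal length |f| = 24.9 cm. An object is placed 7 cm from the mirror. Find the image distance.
f = +24.9 cm (concave); 1/di = 1/f − 1/do → di = -9.737 cm (virtual image, behind mirror)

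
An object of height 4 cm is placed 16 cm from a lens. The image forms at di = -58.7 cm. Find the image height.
hi = (-di/do) × ho = 14.68 cm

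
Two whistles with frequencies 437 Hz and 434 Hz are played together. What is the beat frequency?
3 Hz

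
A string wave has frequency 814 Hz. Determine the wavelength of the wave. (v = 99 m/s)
λ = v/f = 0.1216 m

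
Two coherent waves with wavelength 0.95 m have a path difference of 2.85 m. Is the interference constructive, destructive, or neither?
constructive — path difference = 3λ, a whole number of wavelengths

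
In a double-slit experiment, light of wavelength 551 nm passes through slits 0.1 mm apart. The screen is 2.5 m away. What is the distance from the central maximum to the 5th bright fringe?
y = mλL/d = 68.87 mm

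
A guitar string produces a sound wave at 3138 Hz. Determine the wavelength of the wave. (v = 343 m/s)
λ = v/f = 0.1093 m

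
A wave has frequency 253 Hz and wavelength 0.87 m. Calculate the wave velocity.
v = fλ = 220.1 m/s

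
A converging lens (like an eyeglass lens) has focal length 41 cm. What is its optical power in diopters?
P = 1/f = 2.439 D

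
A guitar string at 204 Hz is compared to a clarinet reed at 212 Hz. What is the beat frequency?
8 Hz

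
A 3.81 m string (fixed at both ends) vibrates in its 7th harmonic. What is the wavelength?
λₙ = 2L/n = 1.089 m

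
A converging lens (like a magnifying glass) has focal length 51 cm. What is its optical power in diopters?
P = 1/f = 1.961 D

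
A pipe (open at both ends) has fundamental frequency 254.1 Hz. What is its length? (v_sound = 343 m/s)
L = v/(2f₁) = 0.6749 m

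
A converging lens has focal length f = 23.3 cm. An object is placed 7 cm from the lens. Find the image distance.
1/di = 1/f − 1/do → di = -10.01 cm (virtual image)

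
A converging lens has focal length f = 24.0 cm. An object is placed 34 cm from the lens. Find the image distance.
1/di = 1/f − 1/do → di = 81.6 cm (real image)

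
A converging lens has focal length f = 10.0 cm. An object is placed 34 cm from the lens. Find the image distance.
1/di = 1/f − 1/do → di = 14.17 cm (real image)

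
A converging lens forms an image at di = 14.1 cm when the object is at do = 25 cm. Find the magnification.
M = −di/do = -0.564 (inverted image)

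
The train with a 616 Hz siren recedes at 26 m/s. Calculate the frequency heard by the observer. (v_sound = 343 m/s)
f_obs = f·v/(v + v_s) = 572.6 Hz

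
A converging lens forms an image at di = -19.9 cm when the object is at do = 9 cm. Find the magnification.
M = −di/do = 2.211 (upright image)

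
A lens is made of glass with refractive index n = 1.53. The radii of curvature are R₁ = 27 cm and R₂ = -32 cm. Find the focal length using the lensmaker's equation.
1/f = (n − 1)(1/R₁ − 1/R₂) → f = 27.63 cm (converging lens)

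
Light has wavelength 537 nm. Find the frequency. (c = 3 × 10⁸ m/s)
f = c/λ = 5.587 × 10¹⁴ Hz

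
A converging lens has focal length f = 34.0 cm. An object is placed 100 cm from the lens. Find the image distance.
1/di = 1/f − 1/do → di = 51.52 cm (real image)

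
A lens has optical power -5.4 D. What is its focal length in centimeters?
f = 1/P = -18.52 cm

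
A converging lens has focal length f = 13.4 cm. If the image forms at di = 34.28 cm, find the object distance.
1/do = 1/f − 1/di → do = 22 cm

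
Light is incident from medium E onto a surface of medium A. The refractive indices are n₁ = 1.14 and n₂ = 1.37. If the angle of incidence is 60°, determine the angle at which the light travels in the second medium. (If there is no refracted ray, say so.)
sin θ₂ = (n₁/n₂)·sin θ₁ = 0.7206 → θ₂ = 46.11°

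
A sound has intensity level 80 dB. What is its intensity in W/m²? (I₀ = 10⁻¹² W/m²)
I = I₀·10^(β/10) = 1.00 × 10⁻⁴ W/m²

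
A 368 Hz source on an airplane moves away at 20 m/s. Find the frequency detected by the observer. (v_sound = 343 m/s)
f_obs = f·v/(v + v_s) = 347.7 Hz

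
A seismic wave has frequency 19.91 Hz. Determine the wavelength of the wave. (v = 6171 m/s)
λ = v/f = 309.9 m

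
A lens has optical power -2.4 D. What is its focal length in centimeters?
f = 1/P = -41.67 cm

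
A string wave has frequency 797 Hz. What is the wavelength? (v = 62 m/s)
λ = v/f = 0.07779 m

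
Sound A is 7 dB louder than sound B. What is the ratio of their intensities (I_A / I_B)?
I_A/I_B = 10^(Δβ/10) = 5.012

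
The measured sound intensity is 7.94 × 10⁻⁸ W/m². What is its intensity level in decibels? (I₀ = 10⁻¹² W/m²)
β = 10·log₁₀(I/I₀) = 49 dB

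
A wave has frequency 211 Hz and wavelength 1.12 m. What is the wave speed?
v = fλ = 236.3 m/s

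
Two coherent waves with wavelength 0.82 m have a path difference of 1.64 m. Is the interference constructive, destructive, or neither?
constructive — path difference = 2λ, a whole number of wavelengths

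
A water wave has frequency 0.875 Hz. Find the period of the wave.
T = 1/f = 1.143 s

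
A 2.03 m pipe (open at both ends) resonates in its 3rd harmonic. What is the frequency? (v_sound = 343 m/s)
fₙ = nv/(2L) = 253.4 Hz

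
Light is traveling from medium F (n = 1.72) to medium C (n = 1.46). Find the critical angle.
θc = arcsin(n₂/n₁) = 58.09°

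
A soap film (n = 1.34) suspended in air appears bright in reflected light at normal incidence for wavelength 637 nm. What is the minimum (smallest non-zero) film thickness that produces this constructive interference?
2nt = (m − ½)λ with m = 1 → t = (m − ½)λ/(2n) = 118.8 nm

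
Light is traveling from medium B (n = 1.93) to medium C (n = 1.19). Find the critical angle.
θc = arcsin(n₂/n₁) = 38.07°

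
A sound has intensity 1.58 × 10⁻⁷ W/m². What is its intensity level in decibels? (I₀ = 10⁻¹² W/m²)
β = 10·log₁₀(I/I₀) = 51.99 dB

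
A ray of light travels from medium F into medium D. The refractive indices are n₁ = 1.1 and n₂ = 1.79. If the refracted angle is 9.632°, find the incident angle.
sin θ₁ = (n₂/n₁)·sin θ₂ → θ₁ = 15.8°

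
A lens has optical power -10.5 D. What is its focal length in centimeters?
f = 1/P = -9.524 cm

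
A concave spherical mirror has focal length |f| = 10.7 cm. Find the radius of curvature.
R = 2|f| = 21.4 cm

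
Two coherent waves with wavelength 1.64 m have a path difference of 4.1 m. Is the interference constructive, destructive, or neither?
destructive — path difference = 2.5λ, an odd multiple of λ/2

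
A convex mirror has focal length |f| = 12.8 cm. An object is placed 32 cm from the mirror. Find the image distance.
f = −12.8 cm (convex); 1/di = 1/f − 1/do → di = -9.143 cm (virtual image, behind mirror)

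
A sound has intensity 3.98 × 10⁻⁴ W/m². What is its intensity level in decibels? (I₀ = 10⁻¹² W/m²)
β = 10·log₁₀(I/I₀) = 86 dB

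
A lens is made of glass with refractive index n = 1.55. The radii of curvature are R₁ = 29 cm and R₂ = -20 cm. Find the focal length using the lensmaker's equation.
1/f = (n − 1)(1/R₁ − 1/R₂) → f = 21.52 cm (converging lens)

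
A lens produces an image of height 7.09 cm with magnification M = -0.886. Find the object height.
ho = |hi|/|M| = 8.002 cm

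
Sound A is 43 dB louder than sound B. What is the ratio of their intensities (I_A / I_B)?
I_A/I_B = 10^(Δβ/10) = 19950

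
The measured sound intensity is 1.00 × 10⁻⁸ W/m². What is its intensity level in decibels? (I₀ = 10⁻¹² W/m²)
β = 10·log₁₀(I/I₀) = 40 dB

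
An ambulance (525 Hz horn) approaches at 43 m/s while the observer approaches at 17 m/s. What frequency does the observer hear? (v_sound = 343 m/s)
f_obs = f·(v + v_o)/(v − v_s) = 630 Hz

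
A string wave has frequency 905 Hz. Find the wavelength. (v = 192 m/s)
λ = v/f = 0.2122 m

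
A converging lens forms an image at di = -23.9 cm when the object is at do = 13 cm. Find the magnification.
M = −di/do = 1.838 (upright image)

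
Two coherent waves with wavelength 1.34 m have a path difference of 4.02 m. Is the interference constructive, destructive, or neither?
constructive — path difference = 3λ, a whole number of wavelengths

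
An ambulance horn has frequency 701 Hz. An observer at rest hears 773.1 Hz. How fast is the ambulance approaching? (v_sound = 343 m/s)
v_s = v·(1 − f/f_obs) = 31.99 m/s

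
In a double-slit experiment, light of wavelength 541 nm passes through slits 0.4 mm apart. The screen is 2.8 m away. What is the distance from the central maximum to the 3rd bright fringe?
y = mλL/d = 11.36 mm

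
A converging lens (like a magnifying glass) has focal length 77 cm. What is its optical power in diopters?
P = 1/f = 1.299 D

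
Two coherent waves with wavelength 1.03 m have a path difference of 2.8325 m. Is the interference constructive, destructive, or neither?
neither (partial) — path difference = 2.75λ, neither a whole number of wavelengths nor an odd multiple of λ/2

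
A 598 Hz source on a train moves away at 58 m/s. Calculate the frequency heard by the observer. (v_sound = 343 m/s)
f_obs = f·v/(v + v_s) = 511.5 Hz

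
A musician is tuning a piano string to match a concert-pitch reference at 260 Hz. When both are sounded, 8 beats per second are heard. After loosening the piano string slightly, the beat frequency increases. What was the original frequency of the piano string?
252 Hz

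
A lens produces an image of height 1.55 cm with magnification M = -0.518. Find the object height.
ho = |hi|/|M| = 2.992 cm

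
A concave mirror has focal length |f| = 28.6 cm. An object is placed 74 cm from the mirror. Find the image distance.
f = +28.6 cm (concave); 1/di = 1/f − 1/do → di = 46.62 cm (real image, in front of mirror)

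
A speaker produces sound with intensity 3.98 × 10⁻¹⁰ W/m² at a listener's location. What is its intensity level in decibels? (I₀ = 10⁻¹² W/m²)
β = 10·log₁₀(I/I₀) = 26 dB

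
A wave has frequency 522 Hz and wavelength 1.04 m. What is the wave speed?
v = fλ = 542.9 m/s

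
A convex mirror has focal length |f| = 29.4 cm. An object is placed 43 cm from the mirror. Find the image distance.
f = −29.4 cm (convex); 1/di = 1/f − 1/do → di = -17.46 cm (virtual image, behind mirror)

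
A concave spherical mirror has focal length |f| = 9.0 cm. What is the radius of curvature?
R = 2|f| = 18 cm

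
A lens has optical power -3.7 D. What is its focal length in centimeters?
f = 1/P = -27.03 cm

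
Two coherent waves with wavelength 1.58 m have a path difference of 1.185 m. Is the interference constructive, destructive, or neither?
neither (partial) — path difference = 0.75λ, neither a whole number of wavelengths nor an odd multiple of λ/2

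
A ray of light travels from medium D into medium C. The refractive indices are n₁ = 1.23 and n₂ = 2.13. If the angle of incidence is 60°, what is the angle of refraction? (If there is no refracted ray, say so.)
sin θ₂ = (n₁/n₂)·sin θ₁ = 0.5001 → θ₂ = 30.01°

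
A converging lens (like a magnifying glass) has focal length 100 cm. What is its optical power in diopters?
P = 1/f = 1 D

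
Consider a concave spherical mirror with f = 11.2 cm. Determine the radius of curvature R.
R = 2|f| = 22.4 cm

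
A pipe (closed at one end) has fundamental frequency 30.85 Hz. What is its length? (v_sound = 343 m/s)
L = v/(4f₁) = 2.78 m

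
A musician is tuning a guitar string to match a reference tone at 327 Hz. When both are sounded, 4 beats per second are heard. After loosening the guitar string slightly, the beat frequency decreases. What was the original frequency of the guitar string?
331 Hz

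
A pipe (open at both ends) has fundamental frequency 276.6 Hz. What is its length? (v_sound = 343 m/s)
L = v/(2f₁) = 0.62 m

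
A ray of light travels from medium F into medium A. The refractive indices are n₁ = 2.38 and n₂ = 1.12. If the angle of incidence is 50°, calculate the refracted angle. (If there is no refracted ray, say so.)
sin θ₂ = (n₁/n₂)·sin θ₁ = 1.628 > 1, so there is no refracted ray — the light undergoes total internal reflection.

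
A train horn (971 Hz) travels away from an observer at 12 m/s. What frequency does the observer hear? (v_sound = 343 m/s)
f_obs = f·v/(v + v_s) = 938.2 Hz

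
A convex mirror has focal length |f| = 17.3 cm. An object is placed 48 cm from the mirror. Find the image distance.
f = −17.3 cm (convex); 1/di = 1/f − 1/do → di = -12.72 cm (virtual image, behind mirror)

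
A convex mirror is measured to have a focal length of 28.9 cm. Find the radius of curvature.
R = 2|f| = 57.8 cm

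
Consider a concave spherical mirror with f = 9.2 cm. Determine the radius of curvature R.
R = 2|f| = 18.4 cm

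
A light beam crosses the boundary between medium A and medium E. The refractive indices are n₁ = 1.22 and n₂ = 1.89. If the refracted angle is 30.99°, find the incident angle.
sin θ₁ = (n₂/n₁)·sin θ₂ → θ₁ = 52.91°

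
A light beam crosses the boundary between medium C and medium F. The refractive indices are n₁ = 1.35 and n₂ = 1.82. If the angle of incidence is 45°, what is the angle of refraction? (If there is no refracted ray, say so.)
sin θ₂ = (n₁/n₂)·sin θ₁ = 0.5245 → θ₂ = 31.63°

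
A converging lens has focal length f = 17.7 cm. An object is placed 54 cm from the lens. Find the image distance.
1/di = 1/f − 1/do → di = 26.33 cm (real image)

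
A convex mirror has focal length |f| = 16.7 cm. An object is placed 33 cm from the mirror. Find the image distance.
f = −16.7 cm (convex); 1/di = 1/f − 1/do → di = -11.09 cm (virtual image, behind mirror)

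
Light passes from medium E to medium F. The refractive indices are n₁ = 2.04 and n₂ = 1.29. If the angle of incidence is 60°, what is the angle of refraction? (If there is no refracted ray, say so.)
sin θ₂ = (n₁/n₂)·sin θ₁ = 1.37 > 1, so there is no refracted ray — the light undergoes total internal reflection.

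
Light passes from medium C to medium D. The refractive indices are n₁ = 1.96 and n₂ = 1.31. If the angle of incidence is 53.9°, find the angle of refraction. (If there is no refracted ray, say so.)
sin θ₂ = (n₁/n₂)·sin θ₁ = 1.209 > 1, so there is no refracted ray — the light undergoes total internal reflection.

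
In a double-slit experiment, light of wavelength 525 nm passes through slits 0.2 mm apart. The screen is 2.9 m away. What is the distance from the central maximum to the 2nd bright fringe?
y = mλL/d = 15.22 mm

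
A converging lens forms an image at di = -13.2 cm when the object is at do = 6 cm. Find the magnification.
M = −di/do = 2.2 (upright image)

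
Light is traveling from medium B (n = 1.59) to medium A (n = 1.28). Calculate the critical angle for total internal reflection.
θc = arcsin(n₂/n₁) = 53.61°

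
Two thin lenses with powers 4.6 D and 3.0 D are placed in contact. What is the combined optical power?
P_total = P₁ + P₂ = 7.6 D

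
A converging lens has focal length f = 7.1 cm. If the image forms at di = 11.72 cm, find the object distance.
1/do = 1/f − 1/di → do = 18.01 cm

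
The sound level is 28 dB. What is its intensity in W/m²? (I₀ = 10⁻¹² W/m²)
I = I₀·10^(β/10) = 6.31 × 10⁻¹⁰ W/m²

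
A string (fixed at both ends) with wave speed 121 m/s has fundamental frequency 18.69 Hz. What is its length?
L = v/(2f₁) = 3.237 m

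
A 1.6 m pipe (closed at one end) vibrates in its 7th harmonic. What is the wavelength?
λₙ = 4L/n = 0.9143 m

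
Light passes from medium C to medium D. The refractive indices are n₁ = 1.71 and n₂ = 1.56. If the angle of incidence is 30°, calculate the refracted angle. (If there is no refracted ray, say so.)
sin θ₂ = (n₁/n₂)·sin θ₁ = 0.5481 → θ₂ = 33.24°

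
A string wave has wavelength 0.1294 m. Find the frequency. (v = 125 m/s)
f = v/λ = 966 Hz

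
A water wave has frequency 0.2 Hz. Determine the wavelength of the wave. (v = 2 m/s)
λ = v/f = 10 m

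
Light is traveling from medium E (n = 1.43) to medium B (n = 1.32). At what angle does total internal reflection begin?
θc = arcsin(n₂/n₁) = 67.38°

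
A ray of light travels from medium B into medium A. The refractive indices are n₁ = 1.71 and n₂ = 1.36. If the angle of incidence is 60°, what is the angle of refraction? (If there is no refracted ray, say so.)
sin θ₂ = (n₁/n₂)·sin θ₁ = 1.089 > 1, so there is no refracted ray — the light undergoes total internal reflection.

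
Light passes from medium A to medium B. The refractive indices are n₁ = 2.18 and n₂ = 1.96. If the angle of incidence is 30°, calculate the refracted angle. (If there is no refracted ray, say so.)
sin θ₂ = (n₁/n₂)·sin θ₁ = 0.5561 → θ₂ = 33.79°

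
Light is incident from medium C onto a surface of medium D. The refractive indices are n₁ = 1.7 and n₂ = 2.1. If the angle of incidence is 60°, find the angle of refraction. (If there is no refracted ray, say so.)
sin θ₂ = (n₁/n₂)·sin θ₁ = 0.7011 → θ₂ = 44.51°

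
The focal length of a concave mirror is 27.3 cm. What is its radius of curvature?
R = 2|f| = 54.6 cm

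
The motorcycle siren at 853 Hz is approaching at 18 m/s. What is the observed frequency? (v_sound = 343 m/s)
f_obs = f·v/(v − v_s) = 900.2 Hz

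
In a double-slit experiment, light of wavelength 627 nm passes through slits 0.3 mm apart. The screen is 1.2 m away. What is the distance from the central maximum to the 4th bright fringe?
y = mλL/d = 10.03 mm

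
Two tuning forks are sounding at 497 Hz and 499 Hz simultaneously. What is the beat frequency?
2 Hz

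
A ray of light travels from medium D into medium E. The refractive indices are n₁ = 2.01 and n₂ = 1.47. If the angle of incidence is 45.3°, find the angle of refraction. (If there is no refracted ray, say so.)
sin θ₂ = (n₁/n₂)·sin θ₁ = 0.9719 → θ₂ = 76.39°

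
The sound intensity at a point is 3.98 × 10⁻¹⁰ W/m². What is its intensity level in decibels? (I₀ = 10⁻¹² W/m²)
β = 10·log₁₀(I/I₀) = 26 dB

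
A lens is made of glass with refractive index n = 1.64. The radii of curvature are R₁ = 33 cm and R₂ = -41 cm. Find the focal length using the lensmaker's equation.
1/f = (n − 1)(1/R₁ − 1/R₂) → f = 28.57 cm (converging lens)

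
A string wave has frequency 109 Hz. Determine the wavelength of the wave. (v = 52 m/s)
λ = v/f = 0.4771 m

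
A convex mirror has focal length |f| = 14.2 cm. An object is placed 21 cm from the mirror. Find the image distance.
f = −14.2 cm (convex); 1/di = 1/f − 1/do → di = -8.472 cm (virtual image, behind mirror)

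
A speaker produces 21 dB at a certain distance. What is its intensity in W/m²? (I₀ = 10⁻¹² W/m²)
I = I₀·10^(β/10) = 1.26 × 10⁻¹⁰ W/m²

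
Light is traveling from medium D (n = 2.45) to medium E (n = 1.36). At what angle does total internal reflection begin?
θc = arcsin(n₂/n₁) = 33.72°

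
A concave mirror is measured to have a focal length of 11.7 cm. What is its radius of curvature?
R = 2|f| = 23.4 cm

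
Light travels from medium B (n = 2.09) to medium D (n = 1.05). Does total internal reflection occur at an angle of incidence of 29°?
θc = arcsin(n₂/n₁) = 30.16°; 29° < θc, so no — the ray refracts.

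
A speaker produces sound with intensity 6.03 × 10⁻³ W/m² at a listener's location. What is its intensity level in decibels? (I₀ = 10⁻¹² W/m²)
β = 10·log₁₀(I/I₀) = 97.8 dB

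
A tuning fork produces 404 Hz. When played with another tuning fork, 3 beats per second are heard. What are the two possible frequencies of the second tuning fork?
f₂ = 404 ± 3 Hz → 407 Hz or 401 Hz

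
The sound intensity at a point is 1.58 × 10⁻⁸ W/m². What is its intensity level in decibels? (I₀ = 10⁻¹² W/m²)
β = 10·log₁₀(I/I₀) = 41.99 dB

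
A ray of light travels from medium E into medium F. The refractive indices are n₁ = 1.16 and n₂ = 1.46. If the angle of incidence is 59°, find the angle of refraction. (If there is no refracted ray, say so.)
sin θ₂ = (n₁/n₂)·sin θ₁ = 0.681 → θ₂ = 42.92°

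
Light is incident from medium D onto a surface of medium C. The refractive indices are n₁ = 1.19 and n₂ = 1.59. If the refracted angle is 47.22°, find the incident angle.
sin θ₁ = (n₂/n₁)·sin θ₂ → θ₁ = 78.72°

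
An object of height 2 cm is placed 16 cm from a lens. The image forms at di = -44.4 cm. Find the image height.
hi = (-di/do) × ho = 5.55 cm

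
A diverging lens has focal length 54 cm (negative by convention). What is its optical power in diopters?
P = 1/f = -1.852 D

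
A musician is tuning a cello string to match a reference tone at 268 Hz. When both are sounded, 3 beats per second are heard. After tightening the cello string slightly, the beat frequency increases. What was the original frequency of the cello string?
271 Hz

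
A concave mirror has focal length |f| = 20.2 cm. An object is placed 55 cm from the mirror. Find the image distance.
f = +20.2 cm (concave); 1/di = 1/f − 1/do → di = 31.93 cm (real image, in front of mirror)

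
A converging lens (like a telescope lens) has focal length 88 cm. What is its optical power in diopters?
P = 1/f = 1.136 D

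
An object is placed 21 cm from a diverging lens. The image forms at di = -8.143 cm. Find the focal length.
1/f = 1/do + 1/di → f = -13.3 cm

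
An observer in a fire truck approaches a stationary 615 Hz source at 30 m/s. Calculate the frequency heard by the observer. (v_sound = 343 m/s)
f_obs = f·(v + v_o)/v = 668.8 Hz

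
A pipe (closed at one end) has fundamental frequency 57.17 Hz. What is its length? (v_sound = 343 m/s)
L = v/(4f₁) = 1.5 m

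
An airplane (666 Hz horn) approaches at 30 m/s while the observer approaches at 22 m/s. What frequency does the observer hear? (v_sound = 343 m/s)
f_obs = f·(v + v_o)/(v − v_s) = 776.6 Hz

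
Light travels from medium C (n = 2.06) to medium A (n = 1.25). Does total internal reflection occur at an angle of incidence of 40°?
θc = arcsin(n₂/n₁) = 37.36°; 40° > θc, so yes — total internal reflection.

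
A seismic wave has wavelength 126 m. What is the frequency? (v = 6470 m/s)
f = v/λ = 51.35 Hz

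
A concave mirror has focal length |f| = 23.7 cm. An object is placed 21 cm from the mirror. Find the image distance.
f = +23.7 cm (concave); 1/di = 1/f − 1/do → di = -184.3 cm (virtual image, behind mirror)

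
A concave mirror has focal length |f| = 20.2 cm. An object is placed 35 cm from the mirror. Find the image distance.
f = +20.2 cm (concave); 1/di = 1/f − 1/do → di = 47.77 cm (real image, in front of mirror)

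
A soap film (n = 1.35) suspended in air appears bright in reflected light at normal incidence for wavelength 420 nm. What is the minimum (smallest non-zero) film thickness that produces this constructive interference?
2nt = (m − ½)λ with m = 1 → t = (m − ½)λ/(2n) = 77.78 nm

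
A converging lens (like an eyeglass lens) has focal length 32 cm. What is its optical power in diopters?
P = 1/f = 3.125 D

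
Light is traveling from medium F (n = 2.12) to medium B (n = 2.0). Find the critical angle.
θc = arcsin(n₂/n₁) = 70.63°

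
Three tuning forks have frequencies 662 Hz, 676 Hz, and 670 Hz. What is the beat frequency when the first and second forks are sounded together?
14 Hz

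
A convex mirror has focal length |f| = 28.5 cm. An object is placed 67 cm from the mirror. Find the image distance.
f = −28.5 cm (convex); 1/di = 1/f − 1/do → di = -19.99 cm (virtual image, behind mirror)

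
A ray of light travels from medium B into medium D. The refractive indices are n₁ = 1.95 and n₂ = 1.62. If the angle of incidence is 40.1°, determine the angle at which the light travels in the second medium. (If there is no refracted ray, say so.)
sin θ₂ = (n₁/n₂)·sin θ₁ = 0.7753 → θ₂ = 50.84°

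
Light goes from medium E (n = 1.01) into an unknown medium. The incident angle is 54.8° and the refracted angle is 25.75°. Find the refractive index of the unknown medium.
n₂ = n₁·sin θ₁ / sin θ₂ = 1.9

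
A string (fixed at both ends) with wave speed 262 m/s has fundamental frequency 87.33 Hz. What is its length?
L = v/(2f₁) = 1.5 m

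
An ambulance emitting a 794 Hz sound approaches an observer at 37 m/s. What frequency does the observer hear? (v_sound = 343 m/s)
f_obs = f·v/(v − v_s) = 890 Hz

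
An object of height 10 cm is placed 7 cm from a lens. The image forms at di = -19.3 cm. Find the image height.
hi = (-di/do) × ho = 27.57 cm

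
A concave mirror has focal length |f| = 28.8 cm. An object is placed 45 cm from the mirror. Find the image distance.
f = +28.8 cm (concave); 1/di = 1/f − 1/do → di = 80 cm (real image, in front of mirror)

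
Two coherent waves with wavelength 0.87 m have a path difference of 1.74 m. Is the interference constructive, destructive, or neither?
constructive — path difference = 2λ, a whole number of wavelengths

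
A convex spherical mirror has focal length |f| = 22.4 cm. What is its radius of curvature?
R = 2|f| = 44.8 cm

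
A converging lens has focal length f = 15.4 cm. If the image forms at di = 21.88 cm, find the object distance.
1/do = 1/f − 1/di → do = 52 cm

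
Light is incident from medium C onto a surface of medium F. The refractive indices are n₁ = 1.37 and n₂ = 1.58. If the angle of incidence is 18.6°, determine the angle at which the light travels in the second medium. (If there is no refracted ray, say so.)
sin θ₂ = (n₁/n₂)·sin θ₁ = 0.2766 → θ₂ = 16.06°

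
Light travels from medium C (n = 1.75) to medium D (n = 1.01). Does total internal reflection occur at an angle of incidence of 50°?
θc = arcsin(n₂/n₁) = 35.25°; 50° > θc, so yes — total internal reflection.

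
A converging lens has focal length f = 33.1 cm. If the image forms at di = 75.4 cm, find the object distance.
1/do = 1/f − 1/di → do = 59 cm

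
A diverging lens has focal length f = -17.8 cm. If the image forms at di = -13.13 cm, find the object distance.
1/do = 1/f − 1/di → do = 50.05 cm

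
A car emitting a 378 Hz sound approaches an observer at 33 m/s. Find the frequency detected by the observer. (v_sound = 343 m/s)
f_obs = f·v/(v − v_s) = 418.2 Hz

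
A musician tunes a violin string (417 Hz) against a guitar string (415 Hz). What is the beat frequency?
2 Hz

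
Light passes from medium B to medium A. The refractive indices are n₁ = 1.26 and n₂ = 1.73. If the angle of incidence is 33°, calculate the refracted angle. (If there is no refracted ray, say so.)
sin θ₂ = (n₁/n₂)·sin θ₁ = 0.3967 → θ₂ = 23.37°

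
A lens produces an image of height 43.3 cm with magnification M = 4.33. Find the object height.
ho = |hi|/|M| = 10 cm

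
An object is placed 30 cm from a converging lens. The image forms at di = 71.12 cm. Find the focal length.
1/f = 1/do + 1/di → f = 21.1 cm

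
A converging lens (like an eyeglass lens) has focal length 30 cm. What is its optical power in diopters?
P = 1/f = 3.333 D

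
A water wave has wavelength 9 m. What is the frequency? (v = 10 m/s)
f = v/λ = 1.111 Hz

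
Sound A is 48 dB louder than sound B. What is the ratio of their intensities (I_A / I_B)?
I_A/I_B = 10^(Δβ/10) = 63100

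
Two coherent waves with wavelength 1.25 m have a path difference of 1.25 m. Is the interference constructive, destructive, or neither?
constructive — path difference = 1λ, a whole number of wavelengths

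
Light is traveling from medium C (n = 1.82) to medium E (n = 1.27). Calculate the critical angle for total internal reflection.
θc = arcsin(n₂/n₁) = 44.25°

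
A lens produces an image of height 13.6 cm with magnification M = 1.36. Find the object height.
ho = |hi|/|M| = 10 cm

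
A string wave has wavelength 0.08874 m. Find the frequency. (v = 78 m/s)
f = v/λ = 879 Hz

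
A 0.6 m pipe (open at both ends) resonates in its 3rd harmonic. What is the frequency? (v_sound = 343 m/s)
fₙ = nv/(2L) = 857.5 Hz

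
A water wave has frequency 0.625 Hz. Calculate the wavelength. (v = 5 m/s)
λ = v/f = 8 m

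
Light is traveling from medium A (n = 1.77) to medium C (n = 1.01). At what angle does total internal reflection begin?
θc = arcsin(n₂/n₁) = 34.79°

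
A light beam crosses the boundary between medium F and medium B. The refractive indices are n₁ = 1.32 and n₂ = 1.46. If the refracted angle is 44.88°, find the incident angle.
sin θ₁ = (n₂/n₁)·sin θ₂ → θ₁ = 51.3°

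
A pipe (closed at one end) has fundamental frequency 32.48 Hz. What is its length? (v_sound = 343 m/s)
L = v/(4f₁) = 2.64 m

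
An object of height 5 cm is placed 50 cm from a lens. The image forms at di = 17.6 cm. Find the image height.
hi = (-di/do) × ho = -1.76 cm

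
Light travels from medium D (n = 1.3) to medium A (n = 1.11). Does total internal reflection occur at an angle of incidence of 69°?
θc = arcsin(n₂/n₁) = 58.63°; 69° > θc, so yes — total internal reflection.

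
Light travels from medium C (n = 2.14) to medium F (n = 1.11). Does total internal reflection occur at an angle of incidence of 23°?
θc = arcsin(n₂/n₁) = 31.24°; 23° < θc, so no — the ray refracts.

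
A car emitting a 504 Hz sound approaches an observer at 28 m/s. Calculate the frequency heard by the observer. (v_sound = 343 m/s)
f_obs = f·v/(v − v_s) = 548.8 Hz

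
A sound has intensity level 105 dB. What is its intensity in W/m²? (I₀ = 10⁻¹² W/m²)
I = I₀·10^(β/10) = 3.16 × 10⁻² W/m²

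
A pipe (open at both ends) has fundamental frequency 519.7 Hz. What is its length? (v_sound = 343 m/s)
L = v/(2f₁) = 0.33 m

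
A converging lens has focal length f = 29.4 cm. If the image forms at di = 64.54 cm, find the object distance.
1/do = 1/f − 1/di → do = 54 cm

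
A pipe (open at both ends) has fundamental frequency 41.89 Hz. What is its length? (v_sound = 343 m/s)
L = v/(2f₁) = 4.094 m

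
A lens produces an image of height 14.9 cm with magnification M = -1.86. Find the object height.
ho = |hi|/|M| = 8.011 cm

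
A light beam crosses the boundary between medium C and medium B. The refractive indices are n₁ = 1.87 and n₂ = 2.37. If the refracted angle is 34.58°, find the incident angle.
sin θ₁ = (n₂/n₁)·sin θ₂ → θ₁ = 46°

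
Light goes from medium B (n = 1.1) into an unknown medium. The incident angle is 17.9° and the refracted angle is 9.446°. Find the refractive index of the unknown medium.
n₂ = n₁·sin θ₁ / sin θ₂ = 2.06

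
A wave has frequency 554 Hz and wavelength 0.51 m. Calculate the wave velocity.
v = fλ = 282.5 m/s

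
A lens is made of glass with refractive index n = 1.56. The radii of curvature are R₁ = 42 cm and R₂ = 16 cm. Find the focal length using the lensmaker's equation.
1/f = (n − 1)(1/R₁ − 1/R₂) → f = -46.15 cm (diverging lens)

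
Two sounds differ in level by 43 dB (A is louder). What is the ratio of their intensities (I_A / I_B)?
I_A/I_B = 10^(Δβ/10) = 19950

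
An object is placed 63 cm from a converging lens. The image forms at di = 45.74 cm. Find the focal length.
1/f = 1/do + 1/di → f = 26.5 cm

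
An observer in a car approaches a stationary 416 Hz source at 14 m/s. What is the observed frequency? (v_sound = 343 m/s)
f_obs = f·(v + v_o)/v = 433 Hz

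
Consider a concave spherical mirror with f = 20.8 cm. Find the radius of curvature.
R = 2|f| = 41.6 cm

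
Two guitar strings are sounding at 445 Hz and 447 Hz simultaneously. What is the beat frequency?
2 Hz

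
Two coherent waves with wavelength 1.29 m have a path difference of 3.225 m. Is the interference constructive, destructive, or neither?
destructive — path difference = 2.5λ, an odd multiple of λ/2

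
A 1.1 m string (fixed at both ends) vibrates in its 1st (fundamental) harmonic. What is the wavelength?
λₙ = 2L/n = 2.2 m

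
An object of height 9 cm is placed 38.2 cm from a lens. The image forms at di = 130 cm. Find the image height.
hi = (-di/do) × ho = -30.63 cm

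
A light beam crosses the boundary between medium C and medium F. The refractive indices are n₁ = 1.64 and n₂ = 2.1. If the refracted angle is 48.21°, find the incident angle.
sin θ₁ = (n₂/n₁)·sin θ₂ → θ₁ = 72.69°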